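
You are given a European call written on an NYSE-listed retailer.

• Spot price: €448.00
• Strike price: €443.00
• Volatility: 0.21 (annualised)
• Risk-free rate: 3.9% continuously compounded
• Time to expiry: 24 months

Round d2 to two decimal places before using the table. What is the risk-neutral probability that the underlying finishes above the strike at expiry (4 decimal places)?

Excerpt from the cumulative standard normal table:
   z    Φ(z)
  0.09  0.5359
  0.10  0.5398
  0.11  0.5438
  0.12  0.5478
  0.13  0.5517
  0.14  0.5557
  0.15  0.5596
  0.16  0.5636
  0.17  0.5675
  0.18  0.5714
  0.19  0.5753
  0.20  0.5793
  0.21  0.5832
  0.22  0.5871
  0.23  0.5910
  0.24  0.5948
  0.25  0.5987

0.5596

σ√T = 0.21·√2 = 0.2970
d₁ = [ln(448/443) + (0.039 + 0.21²/2)·2] / 0.2970 = [0.0112 + 0.1221] / 0.2970 = 0.4489 ⇒ 0.45
d₂ = d₁ − σ√T = 0.4489 − 0.2970 = 0.1519 ⇒ 0.15
Risk-neutral Pr[S_T > K] = N(d₂) = N(0.15) = 0.5596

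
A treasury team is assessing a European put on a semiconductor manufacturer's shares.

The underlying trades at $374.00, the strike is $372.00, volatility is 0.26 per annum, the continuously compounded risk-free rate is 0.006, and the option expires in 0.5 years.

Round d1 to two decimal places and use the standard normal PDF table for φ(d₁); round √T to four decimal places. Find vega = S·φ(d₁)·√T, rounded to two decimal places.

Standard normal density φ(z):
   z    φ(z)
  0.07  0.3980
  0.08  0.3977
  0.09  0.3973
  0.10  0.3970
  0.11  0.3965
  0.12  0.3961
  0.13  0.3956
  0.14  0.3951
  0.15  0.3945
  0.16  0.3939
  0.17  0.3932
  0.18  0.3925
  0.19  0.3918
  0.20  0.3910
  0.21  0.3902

104.49

σ√T = 0.26·√0.5 = 0.1838
d₁ = [ln(374/372) + (0.006 + 0.26²/2)·0.5] / 0.1838 = [0.0054 + 0.0199] / 0.1838 = 0.1374 which rounds to 0.14
√T = √0.5 = 0.7071
φ(d₁) = φ(0.14) = 0.3951
vega = S·φ(d₁)·√T = 374·0.3951·0.7071 = 104.4863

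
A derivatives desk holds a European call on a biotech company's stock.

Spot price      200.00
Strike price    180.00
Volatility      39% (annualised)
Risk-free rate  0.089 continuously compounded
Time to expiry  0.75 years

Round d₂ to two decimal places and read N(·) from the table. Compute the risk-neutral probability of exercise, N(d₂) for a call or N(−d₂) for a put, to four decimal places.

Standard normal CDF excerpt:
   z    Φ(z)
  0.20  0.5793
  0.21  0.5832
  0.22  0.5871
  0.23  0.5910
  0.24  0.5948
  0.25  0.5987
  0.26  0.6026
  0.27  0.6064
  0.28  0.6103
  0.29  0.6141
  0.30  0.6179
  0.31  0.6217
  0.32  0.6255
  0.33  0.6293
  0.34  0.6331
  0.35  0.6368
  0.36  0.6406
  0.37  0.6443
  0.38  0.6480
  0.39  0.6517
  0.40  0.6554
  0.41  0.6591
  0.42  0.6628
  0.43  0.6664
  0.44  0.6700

T = 0.75;  σ√T = 0.3377
d₁ = [ln(200/180) + (0.089 + 0.39²/2)·0.75] / 0.3377 = [0.1054 + 0.1238] / 0.3377 = 0.6785 which rounds to 0.68
d₂ = d₁ − σ√T = 0.6785 − 0.3377 = 0.3407 which rounds to 0.34
Risk-neutral Pr[S_T > K] = N(d₂) = N(0.34) = 0.6331

0.6331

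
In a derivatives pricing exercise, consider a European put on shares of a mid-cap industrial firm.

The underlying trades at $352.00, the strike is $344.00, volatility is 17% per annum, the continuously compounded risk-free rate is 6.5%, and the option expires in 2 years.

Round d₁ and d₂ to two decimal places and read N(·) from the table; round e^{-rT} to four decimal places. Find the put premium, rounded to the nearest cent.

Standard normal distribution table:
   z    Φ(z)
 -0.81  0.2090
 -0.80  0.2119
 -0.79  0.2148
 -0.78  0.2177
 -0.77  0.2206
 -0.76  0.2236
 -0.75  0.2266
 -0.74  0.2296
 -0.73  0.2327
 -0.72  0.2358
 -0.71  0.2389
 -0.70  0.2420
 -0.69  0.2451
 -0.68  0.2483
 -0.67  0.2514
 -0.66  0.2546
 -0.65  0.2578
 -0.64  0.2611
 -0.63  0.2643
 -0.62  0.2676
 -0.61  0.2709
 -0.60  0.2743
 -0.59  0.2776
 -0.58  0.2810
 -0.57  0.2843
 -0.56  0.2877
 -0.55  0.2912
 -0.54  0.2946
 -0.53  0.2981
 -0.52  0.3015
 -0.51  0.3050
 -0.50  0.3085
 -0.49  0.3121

$12.37

σ√T = 0.17 × 1.4142 = 0.2404
d₁ = [ln(352/344) + (0.065 + 0.17²/2)·2] / 0.2404 = [0.0230 + 0.1589] / 0.2404 = 0.7566 ≈ 0.76
d₂ = d₁ − σ√T = 0.7566 − 0.2404 = 0.5161 ≈ 0.52
exp(−rT) = exp(−0.065·2) = 0.8781
N(−d₂) = N(-0.52) = 0.3015;  N(−d₁) = N(-0.76) = 0.2236
P = 344·0.8781·0.3015 − 352·0.2236 = 91.0730 − 78.7072 = 12.3658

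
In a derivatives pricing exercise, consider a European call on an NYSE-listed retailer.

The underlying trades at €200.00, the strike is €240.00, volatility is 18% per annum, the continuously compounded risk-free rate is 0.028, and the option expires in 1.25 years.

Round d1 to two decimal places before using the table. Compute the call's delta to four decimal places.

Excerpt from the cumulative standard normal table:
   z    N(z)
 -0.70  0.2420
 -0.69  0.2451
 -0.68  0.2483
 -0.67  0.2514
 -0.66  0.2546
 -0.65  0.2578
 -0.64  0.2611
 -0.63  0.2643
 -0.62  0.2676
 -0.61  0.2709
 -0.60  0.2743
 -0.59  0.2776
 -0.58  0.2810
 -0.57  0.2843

σ√T = 0.18 × 1.1180 = 0.2012
d₁ = [ln(200/240) + (0.028 + 0.18²/2)·1.25] / 0.2012 = [-0.1823 + 0.0553] / 0.2012 = -0.6314 ≈ -0.63
N(d₁) = N(-0.63) = 0.2643
Δ_call = N(d₁) = 0.2643

0.2643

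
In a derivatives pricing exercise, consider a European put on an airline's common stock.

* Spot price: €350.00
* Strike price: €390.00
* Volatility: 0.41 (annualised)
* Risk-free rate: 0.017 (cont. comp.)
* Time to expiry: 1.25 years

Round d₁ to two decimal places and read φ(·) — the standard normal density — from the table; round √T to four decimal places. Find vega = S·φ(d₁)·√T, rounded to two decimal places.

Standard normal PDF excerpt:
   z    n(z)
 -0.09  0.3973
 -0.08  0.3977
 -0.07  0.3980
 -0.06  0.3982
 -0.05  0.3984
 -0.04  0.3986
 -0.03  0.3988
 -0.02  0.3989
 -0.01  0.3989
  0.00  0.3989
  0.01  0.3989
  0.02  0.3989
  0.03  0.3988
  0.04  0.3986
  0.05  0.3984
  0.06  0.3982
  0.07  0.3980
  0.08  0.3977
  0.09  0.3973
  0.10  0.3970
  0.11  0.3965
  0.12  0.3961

155.97

σ√T = 0.41·√1.25 = 0.4584
d₁ = [ln(350/390) + (0.017 + 0.41²/2)·1.25] / 0.4584 = [-0.1082 + 0.1263] / 0.4584 = 0.0395 which rounds to 0.04
√T = √1.25 = 1.1180
φ(d₁) = φ(0.04) = 0.3986
vega = S·φ(d₁)·√T = 350·0.3986·1.1180 = 155.9722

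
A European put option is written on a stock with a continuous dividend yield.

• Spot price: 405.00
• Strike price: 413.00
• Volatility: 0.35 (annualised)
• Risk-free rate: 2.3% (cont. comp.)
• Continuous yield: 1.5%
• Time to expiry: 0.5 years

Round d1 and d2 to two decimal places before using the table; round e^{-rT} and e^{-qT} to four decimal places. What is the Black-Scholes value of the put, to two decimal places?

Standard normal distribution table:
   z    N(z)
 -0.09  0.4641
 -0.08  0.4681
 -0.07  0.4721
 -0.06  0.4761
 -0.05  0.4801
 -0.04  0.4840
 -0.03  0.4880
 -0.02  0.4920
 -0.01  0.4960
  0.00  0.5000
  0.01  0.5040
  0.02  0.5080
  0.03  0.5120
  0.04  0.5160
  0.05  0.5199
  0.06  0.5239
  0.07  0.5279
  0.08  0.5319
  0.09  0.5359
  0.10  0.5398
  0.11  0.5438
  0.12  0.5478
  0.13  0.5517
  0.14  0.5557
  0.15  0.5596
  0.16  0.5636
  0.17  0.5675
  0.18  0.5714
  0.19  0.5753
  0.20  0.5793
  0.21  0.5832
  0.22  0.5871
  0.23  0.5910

σ√T = 0.35·√0.5 = 0.2475
d₁ = [ln(405/413) + (0.023 − 0.015 + 0.35²/2)·0.5] / 0.2475 = [-0.0196 + 0.0346] / 0.2475 = 0.0609 which rounds to 0.06
d₂ = d₁ − σ√T = 0.0609 − 0.2475 = -0.1866 which rounds to -0.19
exp(−qT) = exp(−0.015·0.5) = 0.9925;  exp(−rT) = exp(−0.023·0.5) = 0.9886
N(−d₂) = N(0.19) = 0.5753;  N(−d₁) = N(-0.06) = 0.4761
P = 413·0.9886·0.5753 − 405·0.9925·0.4761 = 234.8903 − 191.3743 = 43.5159

43.52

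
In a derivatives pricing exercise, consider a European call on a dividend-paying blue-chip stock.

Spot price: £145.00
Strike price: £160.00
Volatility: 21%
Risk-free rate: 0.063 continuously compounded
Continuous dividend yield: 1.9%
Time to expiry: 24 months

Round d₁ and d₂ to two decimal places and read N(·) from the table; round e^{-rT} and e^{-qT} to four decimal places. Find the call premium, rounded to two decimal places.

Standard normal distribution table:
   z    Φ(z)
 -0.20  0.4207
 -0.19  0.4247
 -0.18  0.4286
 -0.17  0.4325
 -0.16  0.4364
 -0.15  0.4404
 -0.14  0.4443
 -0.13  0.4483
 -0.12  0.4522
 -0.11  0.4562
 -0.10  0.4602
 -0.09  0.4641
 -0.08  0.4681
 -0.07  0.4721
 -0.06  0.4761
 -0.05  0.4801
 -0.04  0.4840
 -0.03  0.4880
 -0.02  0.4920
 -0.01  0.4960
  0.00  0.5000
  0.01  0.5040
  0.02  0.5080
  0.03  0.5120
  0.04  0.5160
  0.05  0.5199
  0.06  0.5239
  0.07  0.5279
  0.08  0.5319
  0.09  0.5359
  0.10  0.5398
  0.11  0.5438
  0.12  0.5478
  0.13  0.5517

£15.45

σ√T = 0.21·√2 = 0.2970
d₁ = [ln(145/160) + (0.063 − 0.019 + ½·0.21²)·2] / (σ√T) = (-0.0984 + 0.1321) / 0.2970 = 0.1133 → 0.11
d₂ = 0.1133 − 0.2970 = -0.1836 → -0.18
e^(−qT) = e^(−0.019·2) = 0.9627;  e^(−rT) = e^(−0.063·2) = 0.8816
N(d₁) = N(0.11) = 0.5438;  N(d₂) = N(-0.18) = 0.4286
C = 145·0.9627·0.5438 − 160·0.8816·0.4286 = 75.9099 − 60.4566 = 15.4533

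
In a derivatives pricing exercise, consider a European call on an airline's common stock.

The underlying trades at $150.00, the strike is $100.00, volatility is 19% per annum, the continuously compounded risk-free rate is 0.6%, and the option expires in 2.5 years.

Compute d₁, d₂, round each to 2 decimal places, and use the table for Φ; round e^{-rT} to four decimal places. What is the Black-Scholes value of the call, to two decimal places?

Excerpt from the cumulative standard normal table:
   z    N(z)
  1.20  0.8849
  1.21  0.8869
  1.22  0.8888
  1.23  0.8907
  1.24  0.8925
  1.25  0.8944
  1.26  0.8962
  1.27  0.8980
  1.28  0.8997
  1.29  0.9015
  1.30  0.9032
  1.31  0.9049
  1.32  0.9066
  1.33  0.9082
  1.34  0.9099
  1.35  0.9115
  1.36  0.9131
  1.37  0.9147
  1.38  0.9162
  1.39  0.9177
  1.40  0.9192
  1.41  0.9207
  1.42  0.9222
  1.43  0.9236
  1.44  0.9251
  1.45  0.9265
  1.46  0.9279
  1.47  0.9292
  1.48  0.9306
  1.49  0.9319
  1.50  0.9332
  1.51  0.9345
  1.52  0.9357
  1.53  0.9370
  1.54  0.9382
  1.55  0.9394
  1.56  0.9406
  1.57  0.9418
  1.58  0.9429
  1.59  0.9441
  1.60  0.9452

$52.80

σ√T = 0.19 × 1.5811 = 0.3004
d₁ = [ln(150/100) + (0.006 + ½·0.19²)·2.5] / (σ√T) = (0.4055 + 0.0601) / 0.3004 = 1.5498 ≈ 1.55
d₂ = 1.5498 − 0.3004 = 1.2494 ≈ 1.25
e^(−rT) = e^(−0.006·2.5) = 0.9851
N(d₁) = N(1.55) = 0.9394;  N(d₂) = N(1.25) = 0.8944
C = 150·0.9394 − 100·0.9851·0.8944 = 140.9100 − 88.1073 = 52.8027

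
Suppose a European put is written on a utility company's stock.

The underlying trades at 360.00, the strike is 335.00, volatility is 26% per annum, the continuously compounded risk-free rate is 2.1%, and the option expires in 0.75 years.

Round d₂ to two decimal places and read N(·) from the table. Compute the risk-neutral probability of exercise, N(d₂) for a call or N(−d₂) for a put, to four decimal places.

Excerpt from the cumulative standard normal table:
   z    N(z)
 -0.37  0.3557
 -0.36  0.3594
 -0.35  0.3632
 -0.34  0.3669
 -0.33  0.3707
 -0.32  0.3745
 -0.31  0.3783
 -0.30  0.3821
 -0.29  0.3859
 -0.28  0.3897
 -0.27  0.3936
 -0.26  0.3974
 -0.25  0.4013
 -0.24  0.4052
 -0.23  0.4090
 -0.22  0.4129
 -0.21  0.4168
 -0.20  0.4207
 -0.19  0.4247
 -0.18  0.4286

0.3897

σ√T = 0.26 × 0.8660 = 0.2252
d₁ = [ln(360/335) + (0.021 + 0.26²/2)·0.75] / 0.2252 = [0.0720 + 0.0411] / 0.2252 = 0.5022 → 0.50
d₂ = d₁ − σ√T = 0.5022 − 0.2252 = 0.2770 → 0.28
Risk-neutral Pr[S_T < K] = N(−d₂) = N(-0.28) = 0.3897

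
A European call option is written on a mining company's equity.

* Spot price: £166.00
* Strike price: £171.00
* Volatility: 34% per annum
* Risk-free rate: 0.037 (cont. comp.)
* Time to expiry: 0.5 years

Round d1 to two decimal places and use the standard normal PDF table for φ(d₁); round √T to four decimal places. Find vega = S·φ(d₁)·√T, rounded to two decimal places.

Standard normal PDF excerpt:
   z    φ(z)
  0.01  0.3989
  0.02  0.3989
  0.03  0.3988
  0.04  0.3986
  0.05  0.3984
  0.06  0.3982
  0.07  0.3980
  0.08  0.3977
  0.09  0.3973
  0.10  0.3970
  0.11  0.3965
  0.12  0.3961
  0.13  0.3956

46.72

σ√T = 0.34·√0.5 = 0.2404
ln(S/K) + (r + σ²/2)T = ln(166/171) + (0.037 + 0.34²/2)·0.5 = -0.0297 + 0.0474 = 0.0177
d₁ = 0.0177 / 0.2404 = 0.0737 → 0.07
√T = √0.5 = 0.7071
φ(d₁) = φ(0.07) = 0.3980
vega = S·φ(d₁)·√T = 166·0.3980·0.7071 = 46.7167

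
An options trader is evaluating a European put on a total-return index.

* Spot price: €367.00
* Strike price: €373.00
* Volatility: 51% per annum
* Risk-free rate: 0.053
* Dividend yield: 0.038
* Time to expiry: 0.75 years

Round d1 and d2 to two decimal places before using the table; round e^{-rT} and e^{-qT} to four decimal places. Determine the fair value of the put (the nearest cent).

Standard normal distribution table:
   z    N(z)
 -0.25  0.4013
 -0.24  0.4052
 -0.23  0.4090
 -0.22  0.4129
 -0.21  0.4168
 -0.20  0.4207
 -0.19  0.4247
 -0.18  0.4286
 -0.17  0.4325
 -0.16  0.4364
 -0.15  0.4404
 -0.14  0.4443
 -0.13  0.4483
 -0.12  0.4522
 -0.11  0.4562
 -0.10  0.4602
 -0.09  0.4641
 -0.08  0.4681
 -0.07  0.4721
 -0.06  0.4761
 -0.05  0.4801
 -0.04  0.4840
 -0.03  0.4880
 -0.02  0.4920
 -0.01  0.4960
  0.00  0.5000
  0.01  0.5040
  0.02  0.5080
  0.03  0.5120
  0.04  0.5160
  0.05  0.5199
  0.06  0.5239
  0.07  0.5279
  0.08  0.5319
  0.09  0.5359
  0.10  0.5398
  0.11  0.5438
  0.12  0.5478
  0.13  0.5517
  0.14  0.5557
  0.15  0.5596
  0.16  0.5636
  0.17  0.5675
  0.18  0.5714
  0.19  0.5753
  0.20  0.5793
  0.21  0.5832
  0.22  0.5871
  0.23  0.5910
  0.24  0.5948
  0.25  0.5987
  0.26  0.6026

€63.18

σ√T = 0.51 × 0.8660 = 0.4417
d₁ = [ln(367/373) + (0.053 − 0.038 + ½·0.51²)·0.75] / (σ√T) = (-0.0162 + 0.1088) / 0.4417 = 0.2096 ≈ 0.21
d₂ = 0.2096 − 0.4417 = -0.2321 ≈ -0.23
e^(−qT) = e^(−0.038·0.75) = 0.9719;  e^(−rT) = e^(−0.053·0.75) = 0.9610
N(−d₂) = N(0.23) = 0.5910;  N(−d₁) = N(-0.21) = 0.4168
P = 373·0.9610·0.5910 − 367·0.9719·0.4168 = 211.8457 − 148.6673 = 63.1785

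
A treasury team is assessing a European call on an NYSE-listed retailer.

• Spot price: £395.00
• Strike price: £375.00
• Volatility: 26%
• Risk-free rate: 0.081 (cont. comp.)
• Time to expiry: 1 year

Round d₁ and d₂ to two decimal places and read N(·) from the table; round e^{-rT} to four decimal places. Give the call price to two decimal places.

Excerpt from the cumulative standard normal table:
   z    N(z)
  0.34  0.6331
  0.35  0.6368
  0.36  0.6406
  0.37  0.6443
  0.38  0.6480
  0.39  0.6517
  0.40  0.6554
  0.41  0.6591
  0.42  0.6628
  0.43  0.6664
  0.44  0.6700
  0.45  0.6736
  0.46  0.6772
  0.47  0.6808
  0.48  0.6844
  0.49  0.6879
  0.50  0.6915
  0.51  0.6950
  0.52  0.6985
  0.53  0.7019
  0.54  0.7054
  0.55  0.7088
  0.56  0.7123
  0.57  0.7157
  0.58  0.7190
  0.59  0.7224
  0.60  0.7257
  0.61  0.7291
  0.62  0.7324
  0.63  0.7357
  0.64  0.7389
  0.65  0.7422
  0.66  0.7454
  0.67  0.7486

£67.77

σ√T = 0.26 × 1.0000 = 0.2600
ln(S/K) + (r + σ²/2)T = ln(395/375) + (0.081 + 0.26²/2)·1 = 0.0520 + 0.1148 = 0.1668
d₁ = 0.1668 / 0.2600 = 0.6414 ⇒ 0.64
d₂ = d₁ − σ√T = 0.6414 − 0.2600 = 0.3814 ⇒ 0.38
exp(−rT) = exp(−0.081·1) = 0.9222
N(d₁) = N(0.64) = 0.7389;  N(d₂) = N(0.38) = 0.6480
C = 395·0.7389 − 375·0.9222·0.6480 = 291.8655 − 224.0946 = 67.7709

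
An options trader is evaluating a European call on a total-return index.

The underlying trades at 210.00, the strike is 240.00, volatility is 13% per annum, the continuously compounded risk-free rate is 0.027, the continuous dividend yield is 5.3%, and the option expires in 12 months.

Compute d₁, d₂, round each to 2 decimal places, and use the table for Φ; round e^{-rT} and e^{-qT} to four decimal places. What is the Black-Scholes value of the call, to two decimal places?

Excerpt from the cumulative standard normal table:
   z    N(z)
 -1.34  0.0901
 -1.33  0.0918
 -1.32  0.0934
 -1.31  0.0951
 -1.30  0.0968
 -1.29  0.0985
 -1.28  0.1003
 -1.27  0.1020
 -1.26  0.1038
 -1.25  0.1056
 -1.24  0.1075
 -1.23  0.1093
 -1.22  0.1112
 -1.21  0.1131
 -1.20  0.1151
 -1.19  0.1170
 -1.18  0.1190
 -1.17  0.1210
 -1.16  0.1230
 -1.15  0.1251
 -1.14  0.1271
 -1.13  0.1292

1.49

σ√T = 0.13 × 1.0000 = 0.1300
d₁ = [ln(210/240) + (0.027 − 0.053 + 0.13²/2)·1] / 0.1300 = [-0.1335 − 0.0175] / 0.1300 = -1.1622 ≈ -1.16
d₂ = d₁ − σ√T = -1.1622 − 0.1300 = -1.2922 ≈ -1.29
e^(−qT) = e^(−0.053·1) = 0.9484;  e^(−rT) = e^(−0.027·1) = 0.9734
C = 210·0.9484·N(-1.16) − 240·0.9734·N(-1.29) = 210·0.9484·0.1230 − 240·0.9734·0.0985 = 24.4972 − 23.0112 = 1.4860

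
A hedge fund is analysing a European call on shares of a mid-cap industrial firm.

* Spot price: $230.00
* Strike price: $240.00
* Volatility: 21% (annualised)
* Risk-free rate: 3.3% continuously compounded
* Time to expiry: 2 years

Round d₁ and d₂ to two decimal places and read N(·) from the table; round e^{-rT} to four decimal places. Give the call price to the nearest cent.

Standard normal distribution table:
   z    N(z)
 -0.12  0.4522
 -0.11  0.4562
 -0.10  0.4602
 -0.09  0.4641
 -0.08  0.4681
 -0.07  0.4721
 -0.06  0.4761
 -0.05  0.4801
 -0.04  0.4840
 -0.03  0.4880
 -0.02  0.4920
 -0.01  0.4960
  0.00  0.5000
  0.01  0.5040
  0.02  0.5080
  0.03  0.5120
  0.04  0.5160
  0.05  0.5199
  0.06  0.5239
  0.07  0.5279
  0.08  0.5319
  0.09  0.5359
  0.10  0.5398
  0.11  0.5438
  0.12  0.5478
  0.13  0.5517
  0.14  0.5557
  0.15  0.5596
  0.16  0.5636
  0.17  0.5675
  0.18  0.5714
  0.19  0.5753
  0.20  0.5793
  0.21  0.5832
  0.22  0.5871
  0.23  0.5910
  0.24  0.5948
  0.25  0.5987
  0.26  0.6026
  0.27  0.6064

T = 2;  σ√T = 0.2970
d₁ = [ln(230/240) + (0.033 + 0.21²/2)·2] / 0.2970 = [-0.0426 + 0.1101] / 0.2970 = 0.2274 → 0.23
d₂ = d₁ − σ√T = 0.2274 − 0.2970 = -0.0696 → -0.07
e^(−rT) = e^(−0.033·2) = 0.9361
C = 230·N(0.23) − 240·0.9361·N(-0.07) = 230·0.5910 − 240·0.9361·0.4721 = 135.9300 − 106.0639 = 29.8661

$29.87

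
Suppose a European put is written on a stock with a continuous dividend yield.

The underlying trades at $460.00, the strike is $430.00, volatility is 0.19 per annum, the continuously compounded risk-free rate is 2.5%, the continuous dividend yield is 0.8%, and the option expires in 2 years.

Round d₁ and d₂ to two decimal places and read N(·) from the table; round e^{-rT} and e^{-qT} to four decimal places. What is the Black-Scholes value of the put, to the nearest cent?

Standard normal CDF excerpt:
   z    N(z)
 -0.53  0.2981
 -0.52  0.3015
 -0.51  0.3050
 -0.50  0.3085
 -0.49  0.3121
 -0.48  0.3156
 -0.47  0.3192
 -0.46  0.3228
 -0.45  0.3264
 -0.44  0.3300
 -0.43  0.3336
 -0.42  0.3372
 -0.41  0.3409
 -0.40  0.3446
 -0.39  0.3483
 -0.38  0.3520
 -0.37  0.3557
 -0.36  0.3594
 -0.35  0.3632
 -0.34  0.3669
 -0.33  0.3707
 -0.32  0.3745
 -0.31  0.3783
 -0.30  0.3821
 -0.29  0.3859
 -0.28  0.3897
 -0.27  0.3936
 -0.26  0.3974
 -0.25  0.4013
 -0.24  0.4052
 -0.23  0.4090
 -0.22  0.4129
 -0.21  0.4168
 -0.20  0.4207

$27.66

σ√T = 0.19·√2 = 0.2687
d₁ = [ln(460/430) + (0.025 − 0.008 + 0.19²/2)·2] / 0.2687 = [0.0674 + 0.0701] / 0.2687 = 0.5119 which rounds to 0.51
d₂ = d₁ − σ√T = 0.5119 − 0.2687 = 0.2432 which rounds to 0.24
e^(−qT) = e^(−0.008·2) = 0.9841;  e^(−rT) = e^(−0.025·2) = 0.9512
N(−d₂) = N(-0.24) = 0.4052;  N(−d₁) = N(-0.51) = 0.3050
P = 430·0.9512·0.4052 − 460·0.9841·0.3050 = 165.7333 − 138.0692 = 27.6641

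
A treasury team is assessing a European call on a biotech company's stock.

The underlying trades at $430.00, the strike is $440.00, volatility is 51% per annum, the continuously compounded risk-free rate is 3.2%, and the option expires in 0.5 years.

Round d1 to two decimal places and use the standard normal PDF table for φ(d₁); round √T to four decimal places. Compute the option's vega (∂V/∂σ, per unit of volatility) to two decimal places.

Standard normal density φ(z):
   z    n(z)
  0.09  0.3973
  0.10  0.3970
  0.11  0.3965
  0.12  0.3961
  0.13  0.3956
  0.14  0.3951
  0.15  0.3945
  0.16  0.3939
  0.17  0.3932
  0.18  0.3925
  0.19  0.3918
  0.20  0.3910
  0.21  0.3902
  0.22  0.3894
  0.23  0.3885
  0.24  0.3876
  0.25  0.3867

119.77

T = 0.5;  σ√T = 0.3606
d₁ = [ln(430/440) + (0.032 + 0.51²/2)·0.5] / 0.3606 = [-0.0230 + 0.0810] / 0.3606 = 0.1609 ≈ 0.16
√T = √0.5 = 0.7071
φ(d₁) = φ(0.16) = 0.3939
vega = S·φ(d₁)·√T = 430·0.3939·0.7071 = 119.7665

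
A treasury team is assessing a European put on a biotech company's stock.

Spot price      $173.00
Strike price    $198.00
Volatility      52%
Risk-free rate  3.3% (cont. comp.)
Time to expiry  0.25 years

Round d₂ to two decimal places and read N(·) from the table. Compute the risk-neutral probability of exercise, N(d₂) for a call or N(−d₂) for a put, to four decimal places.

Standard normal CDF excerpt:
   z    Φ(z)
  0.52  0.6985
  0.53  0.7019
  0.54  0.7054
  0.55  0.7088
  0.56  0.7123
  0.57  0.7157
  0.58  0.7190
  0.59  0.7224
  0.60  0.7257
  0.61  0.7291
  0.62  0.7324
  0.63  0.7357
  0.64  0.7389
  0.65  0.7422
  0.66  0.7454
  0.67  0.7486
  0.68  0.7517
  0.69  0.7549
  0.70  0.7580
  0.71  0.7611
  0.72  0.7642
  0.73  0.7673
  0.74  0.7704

0.7324

T = 0.25;  σ√T = 0.2600
d₁ = [ln(173/198) + (0.033 + ½·0.52²)·0.25] / (σ√T) = (-0.1350 + 0.0421) / 0.2600 = -0.3574 which rounds to -0.36
d₂ = -0.3574 − 0.2600 = -0.6174 which rounds to -0.62
Risk-neutral Pr[S_T < K] = N(−d₂) = N(0.62) = 0.7324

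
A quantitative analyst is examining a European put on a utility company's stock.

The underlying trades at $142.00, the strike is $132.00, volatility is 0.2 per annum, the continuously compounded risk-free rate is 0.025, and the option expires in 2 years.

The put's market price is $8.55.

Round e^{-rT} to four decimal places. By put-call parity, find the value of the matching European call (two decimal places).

e^(−rT) = e^(−0.025·2) = 0.9512
Put-call parity: C − P = S − K·e^(−rT) = 142 − 132·0.9512 = 142 − 125.5584 = 16.4416
C = P + (C − P) = 8.55 + (16.4416) = 24.9916

$24.99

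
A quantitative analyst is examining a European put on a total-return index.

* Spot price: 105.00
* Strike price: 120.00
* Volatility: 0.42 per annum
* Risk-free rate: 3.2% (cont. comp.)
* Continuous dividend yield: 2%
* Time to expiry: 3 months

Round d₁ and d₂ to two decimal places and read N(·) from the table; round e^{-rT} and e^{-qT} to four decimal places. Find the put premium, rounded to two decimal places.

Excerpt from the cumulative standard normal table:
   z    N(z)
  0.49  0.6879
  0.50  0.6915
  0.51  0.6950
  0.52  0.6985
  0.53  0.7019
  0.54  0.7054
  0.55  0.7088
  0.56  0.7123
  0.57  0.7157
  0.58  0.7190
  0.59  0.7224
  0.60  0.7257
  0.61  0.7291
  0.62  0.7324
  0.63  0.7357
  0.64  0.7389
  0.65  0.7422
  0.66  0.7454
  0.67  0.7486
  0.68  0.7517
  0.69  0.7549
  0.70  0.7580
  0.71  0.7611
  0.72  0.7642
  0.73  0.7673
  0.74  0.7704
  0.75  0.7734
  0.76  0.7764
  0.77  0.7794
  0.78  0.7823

T = 0.25;  σ√T = 0.2100
d₁ = [ln(105/120) + (0.032 − 0.02 + 0.42²/2)·0.25] / 0.2100 = [-0.1335 + 0.0250] / 0.2100 = -0.5166 ≈ -0.52
d₂ = d₁ − σ√T = -0.5166 − 0.2100 = -0.7266 ≈ -0.73
e^(−qT) = e^(−0.02·0.25) = 0.9950;  e^(−rT) = e^(−0.032·0.25) = 0.9920
P = 120·0.9920·N(0.73) − 105·0.9950·N(0.52) = 120·0.9920·0.7673 − 105·0.9950·0.6985 = 91.3394 − 72.9758 = 18.3636

18.36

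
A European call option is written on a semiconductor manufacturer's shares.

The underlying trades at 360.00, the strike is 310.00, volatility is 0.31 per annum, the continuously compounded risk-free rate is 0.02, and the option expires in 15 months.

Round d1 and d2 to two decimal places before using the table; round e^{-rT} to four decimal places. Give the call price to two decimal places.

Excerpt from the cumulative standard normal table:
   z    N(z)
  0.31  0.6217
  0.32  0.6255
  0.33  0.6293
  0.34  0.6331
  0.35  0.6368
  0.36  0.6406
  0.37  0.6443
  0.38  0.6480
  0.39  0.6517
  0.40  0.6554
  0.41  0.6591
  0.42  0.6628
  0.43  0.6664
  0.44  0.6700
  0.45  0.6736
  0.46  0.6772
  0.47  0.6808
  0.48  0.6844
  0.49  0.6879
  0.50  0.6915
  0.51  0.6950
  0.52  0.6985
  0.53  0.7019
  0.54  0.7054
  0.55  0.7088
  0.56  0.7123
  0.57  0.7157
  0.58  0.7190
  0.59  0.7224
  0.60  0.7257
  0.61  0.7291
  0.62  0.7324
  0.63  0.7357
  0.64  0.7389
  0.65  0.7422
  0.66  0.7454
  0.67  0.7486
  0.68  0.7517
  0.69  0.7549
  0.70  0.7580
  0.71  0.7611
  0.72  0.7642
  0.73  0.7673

σ√T = 0.31 × 1.1180 = 0.3466
d₁ = [ln(360/310) + (0.02 + ½·0.31²)·1.25] / (σ√T) = (0.1495 + 0.0851) / 0.3466 = 0.6769 which rounds to 0.68
d₂ = 0.6769 − 0.3466 = 0.3303 which rounds to 0.33
exp(−rT) = exp(−0.02·1.25) = 0.9753
C = 360·N(0.68) − 310·0.9753·N(0.33) = 360·0.7517 − 310·0.9753·0.6293 = 270.6120 − 190.2644 = 80.3476

80.35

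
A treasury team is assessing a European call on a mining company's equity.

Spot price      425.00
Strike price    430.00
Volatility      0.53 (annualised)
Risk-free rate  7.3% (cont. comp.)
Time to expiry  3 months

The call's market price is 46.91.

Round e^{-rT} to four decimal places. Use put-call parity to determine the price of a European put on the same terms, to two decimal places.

44.13

e^(−rT) = e^(−0.073·0.25) = 0.9819
Put-call parity: C − P = S − K·e^(−rT) = 425 − 430·0.9819 = 425 − 422.2170 = 2.7830
P = C − (C − P) = 46.91 − (2.7830) = 44.1270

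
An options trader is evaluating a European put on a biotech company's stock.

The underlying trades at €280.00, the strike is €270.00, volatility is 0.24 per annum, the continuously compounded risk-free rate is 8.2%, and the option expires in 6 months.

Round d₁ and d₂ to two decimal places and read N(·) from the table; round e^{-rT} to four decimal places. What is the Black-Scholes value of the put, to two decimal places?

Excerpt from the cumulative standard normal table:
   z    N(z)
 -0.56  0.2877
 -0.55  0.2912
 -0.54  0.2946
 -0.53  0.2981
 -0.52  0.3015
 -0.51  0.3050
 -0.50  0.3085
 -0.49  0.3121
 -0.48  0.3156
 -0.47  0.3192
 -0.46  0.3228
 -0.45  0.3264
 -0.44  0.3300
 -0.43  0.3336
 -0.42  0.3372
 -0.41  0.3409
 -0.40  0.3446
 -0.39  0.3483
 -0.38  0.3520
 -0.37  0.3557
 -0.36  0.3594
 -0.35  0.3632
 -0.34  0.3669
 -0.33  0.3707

€9.69

σ√T = 0.24 × 0.7071 = 0.1697
ln(S/K) + (r + σ²/2)T = ln(280/270) + (0.082 + 0.24²/2)·0.5 = 0.0364 + 0.0554 = 0.0918
d₁ = 0.0918 / 0.1697 = 0.5407 which rounds to 0.54
d₂ = d₁ − σ√T = 0.5407 − 0.1697 = 0.3710 which rounds to 0.37
exp(−rT) = exp(−0.082·0.5) = 0.9598
N(−d₂) = N(-0.37) = 0.3557;  N(−d₁) = N(-0.54) = 0.2946
P = 270·0.9598·0.3557 − 280·0.2946 = 92.1782 − 82.4880 = 9.6902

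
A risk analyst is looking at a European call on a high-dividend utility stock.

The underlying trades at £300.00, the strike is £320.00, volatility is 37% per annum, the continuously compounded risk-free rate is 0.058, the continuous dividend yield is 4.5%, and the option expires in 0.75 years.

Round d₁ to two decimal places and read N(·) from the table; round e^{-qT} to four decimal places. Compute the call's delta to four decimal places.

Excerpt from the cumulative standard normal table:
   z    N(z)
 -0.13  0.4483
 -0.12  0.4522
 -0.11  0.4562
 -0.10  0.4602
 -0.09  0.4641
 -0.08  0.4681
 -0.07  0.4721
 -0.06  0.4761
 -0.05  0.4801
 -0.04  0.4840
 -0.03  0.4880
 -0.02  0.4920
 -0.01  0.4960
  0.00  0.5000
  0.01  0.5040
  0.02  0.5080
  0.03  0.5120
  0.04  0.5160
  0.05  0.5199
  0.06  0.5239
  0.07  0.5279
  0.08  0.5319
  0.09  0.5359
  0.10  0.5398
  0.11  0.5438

0.4795

σ√T = 0.37·√0.75 = 0.3204
ln(S/K) + (r − q + σ²/2)T = ln(300/320) + (0.058 − 0.045 + 0.37²/2)·0.75 = -0.0645 + 0.0611 = -0.0035
d₁ = -0.0035 / 0.3204 = -0.0108 ≈ -0.01
N(d₁) = N(-0.01) = 0.4960
Δ_call = e^(−qT)·N(d₁) = 0.9668·0.4960 = 0.4795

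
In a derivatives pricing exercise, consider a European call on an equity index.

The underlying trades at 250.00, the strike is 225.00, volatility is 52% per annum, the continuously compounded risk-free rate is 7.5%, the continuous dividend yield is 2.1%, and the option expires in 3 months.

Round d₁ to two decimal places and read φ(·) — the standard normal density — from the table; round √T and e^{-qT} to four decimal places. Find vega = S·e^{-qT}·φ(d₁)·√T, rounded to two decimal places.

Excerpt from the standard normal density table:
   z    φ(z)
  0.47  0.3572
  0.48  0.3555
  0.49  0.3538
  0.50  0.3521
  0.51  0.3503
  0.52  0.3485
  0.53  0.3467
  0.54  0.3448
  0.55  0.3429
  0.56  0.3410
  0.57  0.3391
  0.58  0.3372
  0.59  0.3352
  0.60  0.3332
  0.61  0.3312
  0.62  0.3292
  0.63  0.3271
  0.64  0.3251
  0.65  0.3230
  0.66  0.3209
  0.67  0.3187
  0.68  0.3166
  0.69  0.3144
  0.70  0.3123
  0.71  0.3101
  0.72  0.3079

σ√T = 0.52 × 0.5000 = 0.2600
d₁ = [ln(250/225) + (0.075 − 0.021 + 0.52²/2)·0.25] / 0.2600 = [0.1054 + 0.0473] / 0.2600 = 0.5872 → 0.59
√T = √0.25 = 0.5000
φ(d₁) = φ(0.59) = 0.3352
exp(−qT) = exp(−0.021·0.25) = 0.9948
vega = S·exp(−qT)·φ(d₁)·√T = 250·0.9948·0.3352·0.5000 = 41.6821
(The put has the same vega.)

41.68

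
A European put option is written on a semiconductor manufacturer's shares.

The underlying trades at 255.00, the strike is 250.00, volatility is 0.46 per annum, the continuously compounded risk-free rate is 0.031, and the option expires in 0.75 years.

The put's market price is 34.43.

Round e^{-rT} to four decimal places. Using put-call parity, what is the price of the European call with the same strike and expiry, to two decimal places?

45.18

exp(−rT) = exp(−0.031·0.75) = 0.9770
Put-call parity: C − P = S − K·e^(−rT) = 255 − 250·0.9770 = 255 − 244.2500 = 10.7500
C = P + (C − P) = 34.43 + (10.7500) = 45.1800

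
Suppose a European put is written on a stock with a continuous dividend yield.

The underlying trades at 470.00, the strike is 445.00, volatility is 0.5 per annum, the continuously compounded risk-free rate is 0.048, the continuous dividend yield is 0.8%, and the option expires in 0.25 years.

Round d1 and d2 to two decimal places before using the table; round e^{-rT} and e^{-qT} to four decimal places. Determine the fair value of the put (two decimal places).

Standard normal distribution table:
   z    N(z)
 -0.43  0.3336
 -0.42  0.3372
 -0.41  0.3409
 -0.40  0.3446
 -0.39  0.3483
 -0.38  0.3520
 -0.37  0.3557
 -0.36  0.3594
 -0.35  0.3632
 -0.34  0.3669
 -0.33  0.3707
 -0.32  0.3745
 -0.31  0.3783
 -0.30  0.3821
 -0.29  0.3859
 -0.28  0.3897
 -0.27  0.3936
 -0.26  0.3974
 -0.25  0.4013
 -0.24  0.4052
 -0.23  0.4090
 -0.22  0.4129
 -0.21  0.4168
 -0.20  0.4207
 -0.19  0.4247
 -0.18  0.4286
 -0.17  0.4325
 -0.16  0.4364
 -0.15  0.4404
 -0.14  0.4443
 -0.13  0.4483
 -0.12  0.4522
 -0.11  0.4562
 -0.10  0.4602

T = 0.25;  σ√T = 0.2500
ln(S/K) + (r − q + σ²/2)T = ln(470/445) + (0.048 − 0.008 + 0.5²/2)·0.25 = 0.0547 + 0.0413 = 0.0959
d₁ = 0.0959 / 0.2500 = 0.3836 → 0.38
d₂ = d₁ − σ√T = 0.3836 − 0.2500 = 0.1336 → 0.13
exp(−qT) = exp(−0.008·0.25) = 0.9980;  exp(−rT) = exp(−0.048·0.25) = 0.9881
P = 445·0.9881·N(-0.13) − 470·0.9980·N(-0.38) = 445·0.9881·0.4483 − 470·0.9980·0.3520 = 197.1195 − 165.1091 = 32.0104

32.01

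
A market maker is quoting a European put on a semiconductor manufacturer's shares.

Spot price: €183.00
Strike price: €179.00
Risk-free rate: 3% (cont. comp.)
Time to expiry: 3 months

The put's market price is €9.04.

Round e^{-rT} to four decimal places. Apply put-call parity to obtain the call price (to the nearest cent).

€14.38

e^(−rT) = e^(−0.03·0.25) = 0.9925
Put-call parity: C − P = S − K·e^(−rT) = 183 − 179·0.9925 = 183 − 177.6575 = 5.3425
C = P + (C − P) = 9.04 + (5.3425) = 14.3825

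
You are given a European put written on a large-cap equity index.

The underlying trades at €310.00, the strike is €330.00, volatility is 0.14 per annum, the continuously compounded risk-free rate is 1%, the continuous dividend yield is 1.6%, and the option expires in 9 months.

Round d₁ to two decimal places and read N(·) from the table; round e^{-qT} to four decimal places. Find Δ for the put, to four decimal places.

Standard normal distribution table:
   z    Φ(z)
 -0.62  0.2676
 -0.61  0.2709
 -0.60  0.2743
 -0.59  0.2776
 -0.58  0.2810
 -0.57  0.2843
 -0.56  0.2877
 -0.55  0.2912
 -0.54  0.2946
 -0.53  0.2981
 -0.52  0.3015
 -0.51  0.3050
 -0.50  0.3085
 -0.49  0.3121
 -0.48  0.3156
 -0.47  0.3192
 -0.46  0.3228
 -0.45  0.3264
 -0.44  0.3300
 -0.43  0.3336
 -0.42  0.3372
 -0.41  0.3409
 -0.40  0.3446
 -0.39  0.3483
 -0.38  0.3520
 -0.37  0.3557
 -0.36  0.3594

-0.6797

T = 0.75;  σ√T = 0.1212
ln(S/K) + (r − q + σ²/2)T = ln(310/330) + (0.01 − 0.016 + 0.14²/2)·0.75 = -0.0625 + 0.0029 = -0.0597
d₁ = -0.0597 / 0.1212 = -0.4922 which rounds to -0.49
N(d₁) = N(-0.49) = 0.3121
Δ_put = e^(−qT)·(N(d₁) − 1) = 0.9881·(0.3121 − 1) = -0.6797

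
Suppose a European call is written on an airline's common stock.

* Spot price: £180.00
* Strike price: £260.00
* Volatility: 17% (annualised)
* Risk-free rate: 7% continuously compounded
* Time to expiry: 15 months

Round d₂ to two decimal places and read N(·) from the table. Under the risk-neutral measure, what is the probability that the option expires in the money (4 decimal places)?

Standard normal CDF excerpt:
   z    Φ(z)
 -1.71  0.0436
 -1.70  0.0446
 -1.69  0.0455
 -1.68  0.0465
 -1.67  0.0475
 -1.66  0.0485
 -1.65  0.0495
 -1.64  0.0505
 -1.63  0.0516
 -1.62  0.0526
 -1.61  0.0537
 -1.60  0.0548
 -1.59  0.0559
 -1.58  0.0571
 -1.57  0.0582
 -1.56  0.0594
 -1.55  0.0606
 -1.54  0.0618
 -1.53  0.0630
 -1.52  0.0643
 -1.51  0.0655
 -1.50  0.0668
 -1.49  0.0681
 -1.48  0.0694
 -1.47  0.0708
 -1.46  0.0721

0.0582

σ√T = 0.17·√1.25 = 0.1901
d₁ = [ln(180/260) + (0.07 + 0.17²/2)·1.25] / 0.1901 = [-0.3677 + 0.1056] / 0.1901 = -1.3793 → -1.38
d₂ = d₁ − σ√T = -1.3793 − 0.1901 = -1.5694 → -1.57
Risk-neutral Pr[S_T > K] = N(d₂) = N(-1.57) = 0.0582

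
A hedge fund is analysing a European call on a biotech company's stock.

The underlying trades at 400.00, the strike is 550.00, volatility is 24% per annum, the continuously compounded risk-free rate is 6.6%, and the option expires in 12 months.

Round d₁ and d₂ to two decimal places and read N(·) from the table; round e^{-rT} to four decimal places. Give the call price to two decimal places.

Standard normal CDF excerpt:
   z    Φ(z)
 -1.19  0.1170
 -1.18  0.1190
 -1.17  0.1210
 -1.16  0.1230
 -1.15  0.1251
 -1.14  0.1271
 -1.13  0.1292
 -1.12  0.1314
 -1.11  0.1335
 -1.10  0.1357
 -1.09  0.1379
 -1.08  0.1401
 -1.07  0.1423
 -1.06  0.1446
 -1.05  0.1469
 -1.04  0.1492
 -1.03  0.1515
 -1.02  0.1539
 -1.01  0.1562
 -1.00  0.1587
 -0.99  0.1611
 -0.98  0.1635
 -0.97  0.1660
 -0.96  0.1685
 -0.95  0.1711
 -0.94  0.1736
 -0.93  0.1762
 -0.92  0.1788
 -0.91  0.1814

8.18

T = 1;  σ√T = 0.2400
d₁ = [ln(400/550) + (0.066 + 0.24²/2)·1] / 0.2400 = [-0.3185 + 0.0948] / 0.2400 = -0.9319 ≈ -0.93
d₂ = d₁ − σ√T = -0.9319 − 0.2400 = -1.1719 ≈ -1.17
exp(−rT) = exp(−0.066·1) = 0.9361
N(d₁) = N(-0.93) = 0.1762;  N(d₂) = N(-1.17) = 0.1210
C = 400·0.1762 − 550·0.9361·0.1210 = 70.4800 − 62.2975 = 8.1825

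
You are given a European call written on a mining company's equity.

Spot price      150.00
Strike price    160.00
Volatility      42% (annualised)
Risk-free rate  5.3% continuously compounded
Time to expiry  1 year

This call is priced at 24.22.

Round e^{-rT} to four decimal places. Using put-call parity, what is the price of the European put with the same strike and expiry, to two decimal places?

e^(−rT) = e^(−0.053·1) = 0.9484
Put-call parity: C − P = S − K·e^(−rT) = 150 − 160·0.9484 = 150 − 151.7440 = -1.7440
P = C − (C − P) = 24.22 − (-1.7440) = 25.9640

25.96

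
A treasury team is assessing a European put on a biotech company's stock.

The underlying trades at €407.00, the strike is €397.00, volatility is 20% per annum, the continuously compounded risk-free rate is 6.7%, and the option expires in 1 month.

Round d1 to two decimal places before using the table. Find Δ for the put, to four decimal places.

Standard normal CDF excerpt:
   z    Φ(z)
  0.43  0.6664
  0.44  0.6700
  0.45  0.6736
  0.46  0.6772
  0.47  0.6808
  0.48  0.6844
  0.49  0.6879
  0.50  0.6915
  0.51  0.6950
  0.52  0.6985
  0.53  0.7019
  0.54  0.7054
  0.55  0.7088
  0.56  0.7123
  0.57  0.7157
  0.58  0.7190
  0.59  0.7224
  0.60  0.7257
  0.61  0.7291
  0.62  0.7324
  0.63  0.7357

-0.2877

σ√T = 0.2 × 0.2887 = 0.0577
ln(S/K) + (r + σ²/2)T = ln(407/397) + (0.067 + 0.2²/2)·0.08333 = 0.0249 + 0.0073 = 0.0321
d₁ = 0.0321 / 0.0577 = 0.5565 → 0.56
N(d₁) = N(0.56) = 0.7123
Δ_put = N(d₁) − 1 = 0.7123 − 1 = -0.2877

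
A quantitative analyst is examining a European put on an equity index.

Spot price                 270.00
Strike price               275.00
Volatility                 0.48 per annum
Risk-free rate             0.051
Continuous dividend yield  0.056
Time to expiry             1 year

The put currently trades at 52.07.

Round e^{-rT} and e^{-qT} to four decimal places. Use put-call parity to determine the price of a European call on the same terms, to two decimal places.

46.02

e^(−qT) = e^(−0.056·1) = 0.9455;  e^(−rT) = e^(−0.051·1) = 0.9503
Put-call parity: C − P = S·e^(−qT) − K·e^(−rT) = 270·0.9455 − 275·0.9503 = 255.2850 − 261.3325 = -6.0475
C = P + (C − P) = 52.07 + (-6.0475) = 46.0225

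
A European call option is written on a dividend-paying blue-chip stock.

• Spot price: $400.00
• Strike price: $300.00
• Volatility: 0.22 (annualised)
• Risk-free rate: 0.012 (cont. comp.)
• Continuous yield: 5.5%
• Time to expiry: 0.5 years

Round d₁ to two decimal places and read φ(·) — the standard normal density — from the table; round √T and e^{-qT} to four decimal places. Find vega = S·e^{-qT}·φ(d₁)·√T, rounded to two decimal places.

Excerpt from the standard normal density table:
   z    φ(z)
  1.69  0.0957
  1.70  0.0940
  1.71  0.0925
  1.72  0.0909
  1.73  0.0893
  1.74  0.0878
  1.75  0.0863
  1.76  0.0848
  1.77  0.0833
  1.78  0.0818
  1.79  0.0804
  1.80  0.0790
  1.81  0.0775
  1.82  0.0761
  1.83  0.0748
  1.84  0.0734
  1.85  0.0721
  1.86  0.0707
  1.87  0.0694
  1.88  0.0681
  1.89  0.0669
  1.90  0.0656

22.12

σ√T = 0.22·√0.5 = 0.1556
d₁ = [ln(400/300) + (0.012 − 0.055 + ½·0.22²)·0.5] / (σ√T) = (0.2877 − 0.0094) / 0.1556 = 1.7889 ⇒ 1.79
√T = √0.5 = 0.7071
φ(d₁) = φ(1.79) = 0.0804
e^(−qT) = e^(−0.055·0.5) = 0.9729
vega = S·e^(−qT)·φ(d₁)·√T = 400·0.9729·0.0804·0.7071 = 22.1241
(The put has the same vega.)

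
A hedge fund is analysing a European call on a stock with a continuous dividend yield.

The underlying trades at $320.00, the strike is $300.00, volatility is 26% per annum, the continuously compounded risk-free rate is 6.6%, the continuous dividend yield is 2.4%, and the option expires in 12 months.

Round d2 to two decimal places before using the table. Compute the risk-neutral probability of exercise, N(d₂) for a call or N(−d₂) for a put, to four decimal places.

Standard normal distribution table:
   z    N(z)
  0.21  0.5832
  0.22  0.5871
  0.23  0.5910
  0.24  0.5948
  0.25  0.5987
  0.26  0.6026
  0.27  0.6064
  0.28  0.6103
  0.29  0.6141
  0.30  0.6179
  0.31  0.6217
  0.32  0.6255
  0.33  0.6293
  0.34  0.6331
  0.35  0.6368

T = 1;  σ√T = 0.2600
ln(S/K) + (r − q + σ²/2)T = ln(320/300) + (0.066 − 0.024 + 0.26²/2)·1 = 0.0645 + 0.0758 = 0.1403
d₁ = 0.1403 / 0.2600 = 0.5398 → 0.54
d₂ = d₁ − σ√T = 0.5398 − 0.2600 = 0.2798 → 0.28
Pr(exercise) under Q = N(d₂) = 0.6103

0.6103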